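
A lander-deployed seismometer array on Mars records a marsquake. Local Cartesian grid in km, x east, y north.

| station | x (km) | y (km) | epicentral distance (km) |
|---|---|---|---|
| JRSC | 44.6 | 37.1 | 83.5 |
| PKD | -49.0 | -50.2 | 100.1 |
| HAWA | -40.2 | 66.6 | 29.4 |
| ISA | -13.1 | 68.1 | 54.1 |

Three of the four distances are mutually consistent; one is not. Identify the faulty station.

JRSC

Solve using three stations at a time. Using PKD, HAWA, ISA (subtract circle equations pairwise → linear system) gives (x, y) ≈ (-63.7, 48.8).
Distances from that point to each station vs reported:
  JRSC: calculated 108.9 vs reported 83.5 → residual 25.4 km
  PKD: calculated 100.1 vs reported 100.1 → residual 0.0 km
  HAWA: calculated 29.4 vs reported 29.4 → residual 0.0 km
  ISA: calculated 54.1 vs reported 54.1 → residual 0.0 km
PKD, HAWA, ISA are mutually consistent (residuals ≈ 0); JRSC is off by 25.4 km.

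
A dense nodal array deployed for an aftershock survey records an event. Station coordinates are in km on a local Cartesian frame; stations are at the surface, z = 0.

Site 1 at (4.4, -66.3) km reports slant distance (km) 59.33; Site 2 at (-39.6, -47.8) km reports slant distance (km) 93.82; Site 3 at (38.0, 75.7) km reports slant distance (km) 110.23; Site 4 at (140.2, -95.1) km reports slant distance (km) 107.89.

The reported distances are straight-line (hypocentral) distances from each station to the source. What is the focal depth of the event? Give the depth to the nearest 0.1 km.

10.2 km

Each station gives a sphere (x−x_i)² + (y−y_i)² + z² = d_i² (stations at z=0).
Subtracting the Site 1 sphere from Site 2 and Site 3: z² cancels, leaving linear equations in x and y:
-88.0 x + 37.0 y = -5844.19
67.2 x + 284.0 y = -5871.16
Solving: x ≈ 52.496, y ≈ -33.095 km (keep extra digits for the depth step; rounded: 52.5, -33.1).
Then from the Site 1 sphere: z² = 59.33² − (x − 4.4)² − (y + 66.3)² with x = 52.496, y = -33.095, so z ≈ 10.210 ≈ 10.2 km.
Check against Site 4 (with the unrounded solution): distance 107.89 ≈ 107.89 km. ✓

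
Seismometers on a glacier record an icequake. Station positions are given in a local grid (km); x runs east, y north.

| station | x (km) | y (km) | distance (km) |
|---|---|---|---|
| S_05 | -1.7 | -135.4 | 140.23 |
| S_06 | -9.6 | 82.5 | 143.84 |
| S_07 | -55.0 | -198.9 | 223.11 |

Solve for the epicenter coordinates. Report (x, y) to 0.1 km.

x ≈ 85.4 km, y ≈ -25.5 km

Circle about each station: (x + 1.7)² + (y + 135.4)² = 140.23²; (x + 9.6)² + (y − 82.5)² = 143.84²; (x + 55.0)² + (y + 198.9)² = 223.11².
Subtracting the S_05 equation from the S_06 and S_07 equations removes the quadratic terms:
-15.8 x + 435.8 y = -12463.13
-106.6 x − 127.0 y = -5863.46
Solving the 2×2 system: x ≈ 85.4, y ≈ -25.5 km.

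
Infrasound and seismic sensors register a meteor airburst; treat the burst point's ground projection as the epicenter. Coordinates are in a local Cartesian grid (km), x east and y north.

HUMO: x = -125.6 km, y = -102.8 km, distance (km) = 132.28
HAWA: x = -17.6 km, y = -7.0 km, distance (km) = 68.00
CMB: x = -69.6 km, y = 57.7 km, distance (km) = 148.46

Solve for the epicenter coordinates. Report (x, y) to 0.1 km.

(3.0, -71.8)

Circle about each station: (x + 125.6)² + (y + 102.8)² = 132.28²; (x + 17.6)² + (y + 7.0)² = 68.00²; (x + 69.6)² + (y − 57.7)² = 148.46².
Subtracting the HUMO equation from the HAWA and CMB equations removes the quadratic terms:
216.0 x + 191.6 y = -13110.44
112.0 x + 321.0 y = -22712.12
Solving the 2×2 system: x ≈ 3.0, y ≈ -71.8 km.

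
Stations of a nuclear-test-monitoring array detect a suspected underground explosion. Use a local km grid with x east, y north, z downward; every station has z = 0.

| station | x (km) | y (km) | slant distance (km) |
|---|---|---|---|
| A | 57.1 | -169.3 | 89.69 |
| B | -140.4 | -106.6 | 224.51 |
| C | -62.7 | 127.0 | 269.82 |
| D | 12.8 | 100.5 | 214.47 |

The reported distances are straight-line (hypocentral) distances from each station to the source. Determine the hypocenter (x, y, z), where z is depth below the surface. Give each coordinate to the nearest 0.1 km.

Each station gives a sphere (x−x_i)² + (y−y_i)² + z² = d_i² (stations at z=0).
Subtracting the A sphere from B and C: z² cancels, leaving linear equations in x and y:
-395.0 x + 125.4 y = -43207.62
-239.6 x + 592.6 y = -76621.15
Solving: x ≈ 78.402, y ≈ -97.597 km (keep extra digits for the depth step; rounded: 78.4, -97.6).
Then from the A sphere: z² = 89.69² − (x − 57.1)² − (y + 169.3)² with x = 78.402, y = -97.597, so z ≈ 49.489 ≈ 49.5 km.

(78.4, -97.6, 49.5)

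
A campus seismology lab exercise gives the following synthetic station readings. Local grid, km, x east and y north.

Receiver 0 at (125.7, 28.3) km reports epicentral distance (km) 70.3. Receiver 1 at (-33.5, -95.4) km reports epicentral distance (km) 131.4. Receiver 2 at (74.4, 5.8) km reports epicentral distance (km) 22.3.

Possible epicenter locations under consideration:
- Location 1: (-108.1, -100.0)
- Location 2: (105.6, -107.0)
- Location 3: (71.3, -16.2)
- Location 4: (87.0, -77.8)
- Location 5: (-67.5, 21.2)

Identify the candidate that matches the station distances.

For each candidate, compare |candidate − station| to the reported distance:
Location 1: residuals Receiver 0 196.4, Receiver 1 56.7, Receiver 2 188.6 → max 196.4 km
Location 2: residuals Receiver 0 66.5, Receiver 1 8.2, Receiver 2 94.7 → max 94.7 km
Location 3: residuals Receiver 0 0.0, Receiver 1 0.0, Receiver 2 0.1 → max 0.1 km
Location 4: residuals Receiver 0 42.6, Receiver 1 9.6, Receiver 2 62.2 → max 62.2 km
Location 5: residuals Receiver 0 123.0, Receiver 1 9.9, Receiver 2 120.4 → max 123.0 km
Only Location 3 has all residuals ≈ 0.

Location 3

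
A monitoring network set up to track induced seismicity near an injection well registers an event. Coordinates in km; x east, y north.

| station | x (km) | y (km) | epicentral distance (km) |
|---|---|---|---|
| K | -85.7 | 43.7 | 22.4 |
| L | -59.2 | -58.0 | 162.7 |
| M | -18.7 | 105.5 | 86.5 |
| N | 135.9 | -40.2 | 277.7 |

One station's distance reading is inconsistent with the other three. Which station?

Solve using three stations at a time. Using L, M, N (subtract circle equations pairwise → linear system) gives (x, y) ≈ (-104.9, 98.2).
Distances from that point to each station vs reported:
  K: calculated 57.7 vs reported 22.4 → residual 35.3 km
  L: calculated 162.7 vs reported 162.7 → residual 0.0 km
  M: calculated 86.5 vs reported 86.5 → residual 0.0 km
  N: calculated 277.7 vs reported 277.7 → residual 0.0 km
L, M, N are mutually consistent (residuals ≈ 0); K is off by 35.3 km.

K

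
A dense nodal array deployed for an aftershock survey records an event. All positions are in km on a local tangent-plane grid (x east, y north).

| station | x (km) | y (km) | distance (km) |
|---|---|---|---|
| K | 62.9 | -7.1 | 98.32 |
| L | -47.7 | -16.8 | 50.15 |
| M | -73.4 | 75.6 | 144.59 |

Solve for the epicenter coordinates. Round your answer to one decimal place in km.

-20.6 km east, -59.0 km north

Circle about each station: (x − 62.9)² + (y + 7.1)² = 98.32²; (x + 47.7)² + (y + 16.8)² = 50.15²; (x + 73.4)² + (y − 75.6)² = 144.59².
Subtracting the K equation from the L and M equations removes the quadratic terms:
-221.2 x − 19.4 y = 5702.51
-272.6 x + 165.4 y = -4143.35
Solving the 2×2 system: x ≈ -20.6, y ≈ -59.0 km.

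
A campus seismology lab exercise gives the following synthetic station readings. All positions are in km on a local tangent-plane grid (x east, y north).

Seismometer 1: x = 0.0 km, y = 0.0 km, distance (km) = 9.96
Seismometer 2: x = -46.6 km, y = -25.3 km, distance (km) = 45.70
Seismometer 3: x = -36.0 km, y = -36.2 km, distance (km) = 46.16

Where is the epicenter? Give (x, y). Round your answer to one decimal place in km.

Circle about each station: x² + y² = 9.96²; (x + 46.6)² + (y + 25.3)² = 45.70²; (x + 36.0)² + (y + 36.2)² = 46.16².
Subtracting the Seismometer 1 equation from the Seismometer 2 and Seismometer 3 equations removes the quadratic terms:
-93.2 x − 50.6 y = 822.36
-72.0 x − 72.4 y = 574.90
Solving the 2×2 system: x ≈ -9.8, y ≈ 1.8 km.

-9.8 km east, 1.8 km north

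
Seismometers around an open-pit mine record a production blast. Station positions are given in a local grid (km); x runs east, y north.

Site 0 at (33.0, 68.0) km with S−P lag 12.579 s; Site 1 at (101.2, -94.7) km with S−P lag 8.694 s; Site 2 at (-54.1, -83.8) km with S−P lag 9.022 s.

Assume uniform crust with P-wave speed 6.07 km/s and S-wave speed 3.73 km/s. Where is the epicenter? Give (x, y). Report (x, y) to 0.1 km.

27.8 km east, -53.6 km north

Distance from S−P lag: d = Δt · v_P v_S / (v_P − v_S) = Δt · (6.07·3.73)/(6.07−3.73) ≈ 9.6757·Δt.
So d_Site 0 = 121.71, d_Site 1 = 84.12, d_Site 2 = 87.29 km.
Circle about each station: (x − 33.0)² + (y − 68.0)² = 121.71²; (x − 101.2)² + (y + 94.7)² = 84.12²; (x + 54.1)² + (y + 83.8)² = 87.29².
Subtracting the Site 0 equation from the Site 1 and Site 2 equations removes the quadratic terms:
136.4 x − 325.4 y = 21233.68
-174.2 x − 303.6 y = 11430.03
Solving the 2×2 system: x ≈ 27.8, y ≈ -53.6 km.
Check against Site 0 (with the unrounded x, y): √((x − 33.0)²+(y − 68.0)²) = 121.71 ≈ 121.71 km. ✓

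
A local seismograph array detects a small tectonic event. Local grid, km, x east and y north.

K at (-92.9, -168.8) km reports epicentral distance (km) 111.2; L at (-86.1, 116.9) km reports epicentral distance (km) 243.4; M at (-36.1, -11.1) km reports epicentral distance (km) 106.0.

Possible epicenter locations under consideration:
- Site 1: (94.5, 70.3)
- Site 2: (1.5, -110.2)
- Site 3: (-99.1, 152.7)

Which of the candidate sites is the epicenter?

For each candidate, compare |candidate − station| to the reported distance:
Site 1: residuals K 192.6, L 56.9, M 47.9 → max 192.6 km
Site 2: residuals K 0.1, L 0.0, M 0.0 → max 0.1 km
Site 3: residuals K 210.4, L 205.3, M 69.5 → max 210.4 km
Only Site 2 has all residuals ≈ 0.

Site 2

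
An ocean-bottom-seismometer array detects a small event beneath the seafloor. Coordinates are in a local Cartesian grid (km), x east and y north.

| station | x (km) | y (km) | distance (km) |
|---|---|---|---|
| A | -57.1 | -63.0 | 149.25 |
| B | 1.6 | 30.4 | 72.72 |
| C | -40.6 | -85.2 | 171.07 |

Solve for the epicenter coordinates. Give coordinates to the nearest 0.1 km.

Circle about each station: (x + 57.1)² + (y + 63.0)² = 149.25²; (x − 1.6)² + (y − 30.4)² = 72.72²; (x + 40.6)² + (y + 85.2)² = 171.07².
Subtracting the A equation from the B and C equations removes the quadratic terms:
117.4 x + 186.8 y = 10684.67
33.0 x − 44.4 y = -5311.39
Solving the 2×2 system: x ≈ -45.5, y ≈ 85.8 km.

x ≈ -45.5 km, y ≈ 85.8 km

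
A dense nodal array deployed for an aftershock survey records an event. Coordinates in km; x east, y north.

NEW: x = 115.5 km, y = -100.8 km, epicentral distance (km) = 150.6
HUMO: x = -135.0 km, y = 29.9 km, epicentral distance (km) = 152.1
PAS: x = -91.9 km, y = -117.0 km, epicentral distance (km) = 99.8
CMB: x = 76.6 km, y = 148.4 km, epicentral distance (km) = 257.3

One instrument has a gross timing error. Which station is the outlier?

PAS

Solve using three stations at a time. Using NEW, HUMO, CMB (subtract circle equations pairwise → linear system) gives (x, y) ≈ (-34.1, -83.8).
Distances from that point to each station vs reported:
  NEW: calculated 150.6 vs reported 150.6 → residual 0.0 km
  HUMO: calculated 152.1 vs reported 152.1 → residual 0.0 km
  PAS: calculated 66.6 vs reported 99.8 → residual 33.2 km
  CMB: calculated 257.3 vs reported 257.3 → residual 0.0 km
NEW, HUMO, CMB are mutually consistent (residuals ≈ 0); PAS is off by 33.2 km.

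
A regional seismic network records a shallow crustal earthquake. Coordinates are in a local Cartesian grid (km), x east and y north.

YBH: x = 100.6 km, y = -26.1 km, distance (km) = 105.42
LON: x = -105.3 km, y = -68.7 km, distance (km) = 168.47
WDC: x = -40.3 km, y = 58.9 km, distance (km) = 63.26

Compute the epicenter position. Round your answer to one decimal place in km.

Circle about each station: (x − 100.6)² + (y + 26.1)² = 105.42²; (x + 105.3)² + (y + 68.7)² = 168.47²; (x + 40.3)² + (y − 58.9)² = 63.26².
Subtracting the YBH equation from the LON and WDC equations removes the quadratic terms:
-411.8 x − 85.2 y = -12262.55
-281.8 x + 170.0 y = 1403.28
Solving the 2×2 system: x ≈ 20.9, y ≈ 42.9 km.
Check against YBH (with the unrounded x, y): √((x − 100.6)²+(y + 26.1)²) = 105.42 ≈ 105.42 km. ✓

20.9 km east, 42.9 km north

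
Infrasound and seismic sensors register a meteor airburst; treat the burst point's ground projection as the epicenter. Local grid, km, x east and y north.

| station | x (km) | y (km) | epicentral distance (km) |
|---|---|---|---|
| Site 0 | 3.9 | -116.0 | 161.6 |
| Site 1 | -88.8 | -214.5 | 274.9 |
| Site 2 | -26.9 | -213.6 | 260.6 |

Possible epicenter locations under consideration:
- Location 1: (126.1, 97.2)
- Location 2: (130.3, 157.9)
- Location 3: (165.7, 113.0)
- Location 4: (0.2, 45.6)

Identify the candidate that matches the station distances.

For each candidate, compare |candidate − station| to the reported distance:
Location 1: residuals Site 0 84.1, Site 1 103.7, Site 2 85.8 → max 103.7 km
Location 2: residuals Site 0 140.1, Site 1 157.2, Site 2 142.8 → max 157.2 km
Location 3: residuals Site 0 118.8, Site 1 139.9, Site 2 118.6 → max 139.9 km
Location 4: residuals Site 0 0.0, Site 1 0.0, Site 2 0.0 → max 0.0 km
Only Location 4 has all residuals ≈ 0.

Location 4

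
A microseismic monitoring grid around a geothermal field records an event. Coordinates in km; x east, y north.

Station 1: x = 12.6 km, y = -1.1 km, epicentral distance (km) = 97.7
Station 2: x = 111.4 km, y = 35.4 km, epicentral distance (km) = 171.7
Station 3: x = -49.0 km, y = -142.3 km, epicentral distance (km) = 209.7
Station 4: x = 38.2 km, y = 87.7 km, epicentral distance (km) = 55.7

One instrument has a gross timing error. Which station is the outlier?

Solve using three stations at a time. Using Station 1, Station 2, Station 3 (subtract circle equations pairwise → linear system) gives (x, y) ≈ (-57.4, 67.3).
Distances from that point to each station vs reported:
  Station 1: calculated 97.9 vs reported 97.7 → residual 0.2 km
  Station 2: calculated 171.8 vs reported 171.7 → residual 0.1 km
  Station 3: calculated 209.8 vs reported 209.7 → residual 0.1 km
  Station 4: calculated 97.8 vs reported 55.7 → residual 42.1 km
Station 1, Station 2, Station 3 are mutually consistent (residuals ≈ 0); Station 4 is off by 42.1 km.

Station 4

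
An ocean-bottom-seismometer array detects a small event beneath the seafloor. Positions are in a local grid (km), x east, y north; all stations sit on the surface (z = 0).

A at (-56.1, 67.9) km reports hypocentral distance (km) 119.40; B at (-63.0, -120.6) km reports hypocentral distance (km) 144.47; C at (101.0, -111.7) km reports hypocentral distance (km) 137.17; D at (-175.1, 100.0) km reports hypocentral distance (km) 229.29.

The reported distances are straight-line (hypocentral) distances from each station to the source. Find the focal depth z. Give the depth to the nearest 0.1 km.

Each station gives a sphere (x−x_i)² + (y−y_i)² + z² = d_i² (stations at z=0).
Subtracting the A sphere from B and C: z² cancels, leaving linear equations in x and y:
-13.8 x − 377.0 y = 4140.52
314.2 x − 359.2 y = 10361.02
Solving: x ≈ 19.600, y ≈ -11.700 km (keep extra digits for the depth step; rounded: 19.6, -11.7).
Then from the A sphere: z² = 119.40² − (x + 56.1)² − (y − 67.9)² with x = 19.600, y = -11.700, so z ≈ 46.794 ≈ 46.8 km.
Check against D (with the unrounded solution): distance 229.29 ≈ 229.29 km. ✓

depth ≈ 46.8 km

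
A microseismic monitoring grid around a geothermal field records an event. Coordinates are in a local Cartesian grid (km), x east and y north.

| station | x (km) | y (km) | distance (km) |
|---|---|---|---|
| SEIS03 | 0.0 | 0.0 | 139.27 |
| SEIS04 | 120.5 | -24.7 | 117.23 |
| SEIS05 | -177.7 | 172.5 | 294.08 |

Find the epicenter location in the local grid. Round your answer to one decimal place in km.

Circle about each station: x² + y² = 139.27²; (x − 120.5)² + (y + 24.7)² = 117.23²; (x + 177.7)² + (y − 172.5)² = 294.08².
Subtracting the SEIS03 equation from the SEIS04 and SEIS05 equations removes the quadratic terms:
241.0 x − 49.4 y = 20783.60
-355.4 x + 345.0 y = -5753.37
Solving the 2×2 system: x ≈ 105.0, y ≈ 91.5 km.

105.0 km east, 91.5 km north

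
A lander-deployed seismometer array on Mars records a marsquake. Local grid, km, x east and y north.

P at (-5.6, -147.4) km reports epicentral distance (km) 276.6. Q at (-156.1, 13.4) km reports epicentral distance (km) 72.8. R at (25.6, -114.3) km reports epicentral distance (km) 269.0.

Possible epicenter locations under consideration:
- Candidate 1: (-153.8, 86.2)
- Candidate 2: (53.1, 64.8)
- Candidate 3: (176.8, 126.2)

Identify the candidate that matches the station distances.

For each candidate, compare |candidate − station| to the reported distance:
Candidate 1: residuals P 0.0, Q 0.0, R 0.0 → max 0.0 km
Candidate 2: residuals P 56.4, Q 142.6, R 87.8 → max 142.6 km
Candidate 3: residuals P 52.2, Q 278.7, R 15.1 → max 278.7 km
Only Candidate 1 has all residuals ≈ 0.

Candidate 1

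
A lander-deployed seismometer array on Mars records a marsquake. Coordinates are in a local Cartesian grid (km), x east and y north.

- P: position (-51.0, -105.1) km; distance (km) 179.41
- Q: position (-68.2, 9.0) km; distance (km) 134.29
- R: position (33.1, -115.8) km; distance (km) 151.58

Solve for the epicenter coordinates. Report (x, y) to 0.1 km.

(64.0, 32.6)

Circle about each station: (x + 51.0)² + (y + 105.1)² = 179.41²; (x + 68.2)² + (y − 9.0)² = 134.29²; (x − 33.1)² + (y + 115.8)² = 151.58².
Subtracting the P equation from the Q and R equations removes the quadratic terms:
-34.4 x + 228.2 y = 5239.37
168.2 x − 21.4 y = 10069.69
Solving the 2×2 system: x ≈ 64.0, y ≈ 32.6 km.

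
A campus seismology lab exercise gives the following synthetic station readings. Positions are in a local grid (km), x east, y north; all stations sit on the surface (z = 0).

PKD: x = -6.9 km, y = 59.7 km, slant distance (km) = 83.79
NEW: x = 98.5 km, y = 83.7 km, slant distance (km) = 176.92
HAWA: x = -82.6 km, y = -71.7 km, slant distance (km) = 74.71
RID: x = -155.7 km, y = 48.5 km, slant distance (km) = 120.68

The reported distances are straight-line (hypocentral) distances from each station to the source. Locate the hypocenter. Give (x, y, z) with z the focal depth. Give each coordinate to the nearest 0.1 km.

(-51.3, -7.7, 22.5)

Each station gives a sphere (x−x_i)² + (y−y_i)² + z² = d_i² (stations at z=0).
Subtracting the PKD sphere from NEW and HAWA: z² cancels, leaving linear equations in x and y:
210.8 x + 48.0 y = -11183.68
-151.4 x − 262.8 y = 9791.13
Solving: x ≈ -51.299, y ≈ -7.703 km (keep extra digits for the depth step; rounded: -51.3, -7.7).
Then from the PKD sphere: z² = 83.79² − (x + 6.9)² − (y − 59.7)² with x = -51.299, y = -7.703, so z ≈ 22.502 ≈ 22.5 km.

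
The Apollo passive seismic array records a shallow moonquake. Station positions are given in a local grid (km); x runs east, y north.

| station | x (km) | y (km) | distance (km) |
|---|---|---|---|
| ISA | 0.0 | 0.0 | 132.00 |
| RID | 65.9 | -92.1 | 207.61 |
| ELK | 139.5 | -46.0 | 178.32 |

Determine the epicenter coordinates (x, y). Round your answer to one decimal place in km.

Circle about each station: x² + y² = 132.00²; (x − 65.9)² + (y + 92.1)² = 207.61²; (x − 139.5)² + (y + 46.0)² = 178.32².
Subtracting pairs of circle equations eliminates x²+y² and gives linear equations (the radical axes):
131.8 x − 184.2 y = -12852.69
279.0 x − 92.0 y = 7202.23
Solving the 2×2 system: x ≈ 63.9, y ≈ 115.5 km.

x ≈ 63.9 km, y ≈ 115.5 km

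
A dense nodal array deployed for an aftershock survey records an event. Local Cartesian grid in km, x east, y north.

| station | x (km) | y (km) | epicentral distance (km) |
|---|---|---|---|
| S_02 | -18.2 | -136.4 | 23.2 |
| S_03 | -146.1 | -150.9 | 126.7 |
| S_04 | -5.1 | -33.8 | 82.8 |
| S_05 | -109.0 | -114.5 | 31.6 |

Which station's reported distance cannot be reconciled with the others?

S_05

Solve using three stations at a time. Using S_02, S_03, S_04 (subtract circle equations pairwise → linear system) gives (x, y) ≈ (-24.8, -114.2).
Distances from that point to each station vs reported:
  S_02: calculated 23.2 vs reported 23.2 → residual 0.0 km
  S_03: calculated 126.7 vs reported 126.7 → residual 0.0 km
  S_04: calculated 82.8 vs reported 82.8 → residual 0.0 km
  S_05: calculated 84.2 vs reported 31.6 → residual 52.6 km
S_02, S_03, S_04 are mutually consistent (residuals ≈ 0); S_05 is off by 52.6 km.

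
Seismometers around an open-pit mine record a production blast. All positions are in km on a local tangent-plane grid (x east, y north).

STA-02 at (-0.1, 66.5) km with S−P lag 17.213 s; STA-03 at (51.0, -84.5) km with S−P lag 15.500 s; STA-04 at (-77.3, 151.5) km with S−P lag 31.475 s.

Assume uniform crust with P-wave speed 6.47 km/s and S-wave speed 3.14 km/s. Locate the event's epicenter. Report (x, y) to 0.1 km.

Distance from S−P lag: d = Δt · v_P v_S / (v_P − v_S) = Δt · (6.47·3.14)/(6.47−3.14) ≈ 6.1008·Δt.
So d_STA-02 = 105.01, d_STA-03 = 94.56, d_STA-04 = 192.02 km.
Circle about each station: (x + 0.1)² + (y − 66.5)² = 105.01²; (x − 51.0)² + (y + 84.5)² = 94.56²; (x + 77.3)² + (y − 151.5)² = 192.02².
Subtracting pairs of circle equations eliminates x²+y² and gives linear equations (the radical axes):
102.2 x − 302.0 y = 7404.50
-154.4 x + 170.0 y = -1339.30
Solving the 2×2 system: x ≈ -29.2, y ≈ -34.4 km.
Check against STA-02 (with the unrounded x, y): √((x + 0.1)²+(y − 66.5)²) = 105.01 ≈ 105.01 km. ✓

-29.2 km east, -34.4 km north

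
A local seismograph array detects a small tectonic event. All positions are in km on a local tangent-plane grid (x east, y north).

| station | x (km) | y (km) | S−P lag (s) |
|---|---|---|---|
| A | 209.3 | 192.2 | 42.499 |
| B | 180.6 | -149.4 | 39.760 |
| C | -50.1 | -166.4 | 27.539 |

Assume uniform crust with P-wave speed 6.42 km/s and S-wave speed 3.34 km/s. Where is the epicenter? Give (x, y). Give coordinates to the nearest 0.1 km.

Distance from S−P lag: d = Δt · v_P v_S / (v_P − v_S) = Δt · (6.42·3.34)/(6.42−3.34) ≈ 6.9619·Δt.
So d_A = 295.88, d_B = 276.81, d_C = 191.73 km.
Circle about each station: (x − 209.3)² + (y − 192.2)² = 295.88²; (x − 180.6)² + (y + 149.4)² = 276.81²; (x + 50.1)² + (y + 166.4)² = 191.73².
Subtracting pairs of circle equations eliminates x²+y² and gives linear equations (the radical axes):
-57.4 x − 683.2 y = -14889.41
-518.8 x − 717.2 y = 236.22
Solving the 2×2 system: x ≈ -34.6, y ≈ 24.7 km.

x ≈ -34.6 km, y ≈ 24.7 km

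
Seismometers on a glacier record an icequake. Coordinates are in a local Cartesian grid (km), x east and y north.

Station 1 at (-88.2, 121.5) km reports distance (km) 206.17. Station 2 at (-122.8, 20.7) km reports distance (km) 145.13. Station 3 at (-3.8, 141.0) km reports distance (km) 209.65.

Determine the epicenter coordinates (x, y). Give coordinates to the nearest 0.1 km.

Circle about each station: (x + 88.2)² + (y − 121.5)² = 206.17²; (x + 122.8)² + (y − 20.7)² = 145.13²; (x + 3.8)² + (y − 141.0)² = 209.65².
Subtracting the Station 1 equation from the Station 2 and Station 3 equations removes the quadratic terms:
-69.2 x − 201.6 y = 14410.19
168.8 x + 39.0 y = -4093.10
Solving the 2×2 system: x ≈ -8.4, y ≈ -68.6 km.

(-8.4, -68.6)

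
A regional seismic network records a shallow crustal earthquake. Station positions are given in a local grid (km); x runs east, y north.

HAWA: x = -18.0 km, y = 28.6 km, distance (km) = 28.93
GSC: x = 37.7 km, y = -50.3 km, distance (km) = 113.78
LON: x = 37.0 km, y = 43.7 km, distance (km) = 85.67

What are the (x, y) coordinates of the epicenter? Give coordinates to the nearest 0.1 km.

x ≈ -46.8 km, y ≈ 25.9 km

Circle about each station: (x + 18.0)² + (y − 28.6)² = 28.93²; (x − 37.7)² + (y + 50.3)² = 113.78²; (x − 37.0)² + (y − 43.7)² = 85.67².
Subtracting the HAWA equation from the GSC and LON equations removes the quadratic terms:
111.4 x − 157.8 y = -9299.52
110.0 x + 30.2 y = -4365.67
Solving the 2×2 system: x ≈ -46.8, y ≈ 25.9 km.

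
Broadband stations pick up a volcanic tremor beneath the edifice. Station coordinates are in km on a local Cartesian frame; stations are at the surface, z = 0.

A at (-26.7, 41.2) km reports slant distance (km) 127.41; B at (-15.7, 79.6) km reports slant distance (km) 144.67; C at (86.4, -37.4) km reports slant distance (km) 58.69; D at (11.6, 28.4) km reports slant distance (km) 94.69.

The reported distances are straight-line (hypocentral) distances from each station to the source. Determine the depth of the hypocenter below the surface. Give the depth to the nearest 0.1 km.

Each station gives a sphere (x−x_i)² + (y−y_i)² + z² = d_i² (stations at z=0).
Subtracting the A sphere from B and C: z² cancels, leaving linear equations in x and y:
22.0 x + 76.8 y = -523.78
226.2 x − 157.2 y = 19242.18
Solving: x ≈ 66.991, y ≈ -26.010 km (keep extra digits for the depth step; rounded: 67.0, -26.0).
Then from the A sphere: z² = 127.41² − (x + 26.7)² − (y − 41.2)² with x = 66.991, y = -26.010, so z ≈ 54.204 ≈ 54.2 km.

54.2 km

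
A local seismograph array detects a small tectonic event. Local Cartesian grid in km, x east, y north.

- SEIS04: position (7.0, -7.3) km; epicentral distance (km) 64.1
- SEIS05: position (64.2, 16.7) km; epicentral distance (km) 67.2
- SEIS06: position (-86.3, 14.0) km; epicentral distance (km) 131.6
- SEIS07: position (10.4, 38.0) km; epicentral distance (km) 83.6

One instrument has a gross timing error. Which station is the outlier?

Solve using three stations at a time. Using SEIS05, SEIS06, SEIS07 (subtract circle equations pairwise → linear system) gives (x, y) ≈ (32.5, -42.8).
Distances from that point to each station vs reported:
  SEIS04: calculated 43.7 vs reported 64.1 → residual 20.4 km
  SEIS05: calculated 67.4 vs reported 67.2 → residual 0.2 km
  SEIS06: calculated 131.7 vs reported 131.6 → residual 0.1 km
  SEIS07: calculated 83.7 vs reported 83.6 → residual 0.1 km
SEIS05, SEIS06, SEIS07 are mutually consistent (residuals ≈ 0); SEIS04 is off by 20.4 km.

SEIS04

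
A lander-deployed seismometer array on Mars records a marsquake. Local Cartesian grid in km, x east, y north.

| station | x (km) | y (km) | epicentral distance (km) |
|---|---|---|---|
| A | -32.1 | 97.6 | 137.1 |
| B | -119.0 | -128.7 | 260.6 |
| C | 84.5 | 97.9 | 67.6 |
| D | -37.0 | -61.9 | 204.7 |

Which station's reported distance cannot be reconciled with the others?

D

Solve using three stations at a time. Using A, B, C (subtract circle equations pairwise → linear system) gives (x, y) ≈ (87.4, 30.4).
Distances from that point to each station vs reported:
  A: calculated 137.1 vs reported 137.1 → residual 0.0 km
  B: calculated 260.6 vs reported 260.6 → residual 0.0 km
  C: calculated 67.6 vs reported 67.6 → residual 0.0 km
  D: calculated 154.9 vs reported 204.7 → residual 49.8 km
A, B, C are mutually consistent (residuals ≈ 0); D is off by 49.8 km.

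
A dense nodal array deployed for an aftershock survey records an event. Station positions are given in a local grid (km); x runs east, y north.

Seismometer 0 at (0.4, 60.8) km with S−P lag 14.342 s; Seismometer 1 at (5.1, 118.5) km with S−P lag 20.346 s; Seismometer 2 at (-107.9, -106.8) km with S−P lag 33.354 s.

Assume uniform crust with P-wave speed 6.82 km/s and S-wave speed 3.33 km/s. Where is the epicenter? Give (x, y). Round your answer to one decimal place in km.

x ≈ 76.8 km, y ≈ 7.2 km

Distance from S−P lag: d = Δt · v_P v_S / (v_P − v_S) = Δt · (6.82·3.33)/(6.82−3.33) ≈ 6.5073·Δt.
So d_Seismometer 0 = 93.33, d_Seismometer 1 = 132.40, d_Seismometer 2 = 217.05 km.
Circle about each station: (x − 0.4)² + (y − 60.8)² = 93.33²; (x − 5.1)² + (y − 118.5)² = 132.40²; (x + 107.9)² + (y + 106.8)² = 217.05².
Subtracting pairs of circle equations eliminates x²+y² and gives linear equations (the radical axes):
9.4 x + 115.4 y = 1552.19
-216.6 x − 335.2 y = -19048.36
Solving the 2×2 system: x ≈ 76.8, y ≈ 7.2 km.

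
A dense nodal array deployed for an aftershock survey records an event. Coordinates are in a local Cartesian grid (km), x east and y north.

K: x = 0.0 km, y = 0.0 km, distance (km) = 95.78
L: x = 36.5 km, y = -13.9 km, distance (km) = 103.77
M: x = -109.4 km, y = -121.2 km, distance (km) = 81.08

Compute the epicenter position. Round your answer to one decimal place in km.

-34.9 km east, -89.2 km north

Circle about each station: x² + y² = 95.78²; (x − 36.5)² + (y + 13.9)² = 103.77²; (x + 109.4)² + (y + 121.2)² = 81.08².
Subtracting the K equation from the L and M equations removes the quadratic terms:
73.0 x − 27.8 y = -68.94
-218.8 x − 242.4 y = 29257.64
Solving the 2×2 system: x ≈ -34.9, y ≈ -89.2 km.
Check against K (with the unrounded x, y): √(x²+y²) = 95.78 ≈ 95.78 km. ✓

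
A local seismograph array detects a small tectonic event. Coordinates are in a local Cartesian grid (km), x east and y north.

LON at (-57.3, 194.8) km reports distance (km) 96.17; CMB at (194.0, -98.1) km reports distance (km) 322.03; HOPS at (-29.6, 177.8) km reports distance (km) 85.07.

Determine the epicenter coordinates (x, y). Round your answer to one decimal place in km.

Circle about each station: (x + 57.3)² + (y − 194.8)² = 96.17²; (x − 194.0)² + (y + 98.1)² = 322.03²; (x + 29.6)² + (y − 177.8)² = 85.07².
Subtracting pairs of circle equations eliminates x²+y² and gives linear equations (the radical axes):
502.6 x − 585.8 y = -88425.37
55.4 x − 34.0 y = -6729.57
Solving the 2×2 system: x ≈ -60.9, y ≈ 98.7 km.

-60.9 km east, 98.7 km north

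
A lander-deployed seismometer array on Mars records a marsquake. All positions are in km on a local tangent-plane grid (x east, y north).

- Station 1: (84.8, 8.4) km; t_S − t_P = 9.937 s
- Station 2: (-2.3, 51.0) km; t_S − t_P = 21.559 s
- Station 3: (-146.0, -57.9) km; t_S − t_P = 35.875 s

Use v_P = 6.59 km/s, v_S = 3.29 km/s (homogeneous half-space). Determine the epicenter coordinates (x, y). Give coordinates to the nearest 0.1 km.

Distance from S−P lag: d = Δt · v_P v_S / (v_P − v_S) = Δt · (6.59·3.29)/(6.59−3.29) ≈ 6.5700·Δt.
So d_Station 1 = 65.29, d_Station 2 = 141.64, d_Station 3 = 235.70 km.
Circle about each station: (x − 84.8)² + (y − 8.4)² = 65.29²; (x + 2.3)² + (y − 51.0)² = 141.64²; (x + 146.0)² + (y + 57.9)² = 235.70².
Subtracting the Station 1 equation from the Station 2 and Station 3 equations removes the quadratic terms:
-174.2 x + 85.2 y = -20454.42
-461.6 x − 132.6 y = -33884.90
Solving the 2×2 system: x ≈ 89.7, y ≈ -56.7 km.

x ≈ 89.7 km, y ≈ -56.7 km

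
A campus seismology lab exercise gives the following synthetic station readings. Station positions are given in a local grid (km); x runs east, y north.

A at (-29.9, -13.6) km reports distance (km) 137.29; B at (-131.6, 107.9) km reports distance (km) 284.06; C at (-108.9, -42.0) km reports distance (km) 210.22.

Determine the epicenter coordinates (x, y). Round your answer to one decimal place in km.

100.9 km east, -55.3 km north

Circle about each station: (x + 29.9)² + (y + 13.6)² = 137.29²; (x + 131.6)² + (y − 107.9)² = 284.06²; (x + 108.9)² + (y + 42.0)² = 210.22².
Subtracting the A equation from the B and C equations removes the quadratic terms:
-203.4 x + 243.0 y = -33959.54
-158.0 x − 56.8 y = -12799.66
Solving the 2×2 system: x ≈ 100.9, y ≈ -55.3 km.
Check against A (with the unrounded x, y): √((x + 29.9)²+(y + 13.6)²) = 137.28 ≈ 137.29 km. ✓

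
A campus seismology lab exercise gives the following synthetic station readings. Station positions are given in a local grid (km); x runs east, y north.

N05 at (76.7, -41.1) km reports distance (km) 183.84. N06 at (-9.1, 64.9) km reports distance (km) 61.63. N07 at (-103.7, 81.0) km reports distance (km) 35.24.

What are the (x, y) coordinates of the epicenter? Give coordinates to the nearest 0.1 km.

Circle about each station: (x − 76.7)² + (y + 41.1)² = 183.84²; (x + 9.1)² + (y − 64.9)² = 61.63²; (x + 103.7)² + (y − 81.0)² = 35.24².
Subtracting the N05 equation from the N06 and N07 equations removes the quadratic terms:
-171.6 x + 212.0 y = 26721.61
-360.8 x + 244.2 y = 42297.88
Solving the 2×2 system: x ≈ -70.6, y ≈ 68.9 km.

x ≈ -70.6 km, y ≈ 68.9 km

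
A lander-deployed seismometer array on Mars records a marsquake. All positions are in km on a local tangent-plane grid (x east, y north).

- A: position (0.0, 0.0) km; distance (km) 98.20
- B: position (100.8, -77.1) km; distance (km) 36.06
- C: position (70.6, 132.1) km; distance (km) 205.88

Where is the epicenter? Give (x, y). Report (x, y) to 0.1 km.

(64.9, -73.7)

Circle about each station: x² + y² = 98.20²; (x − 100.8)² + (y + 77.1)² = 36.06²; (x − 70.6)² + (y − 132.1)² = 205.88².
Subtracting pairs of circle equations eliminates x²+y² and gives linear equations (the radical axes):
201.6 x − 154.2 y = 24447.97
141.2 x + 264.2 y = -10308.56
Solving the 2×2 system: x ≈ 64.9, y ≈ -73.7 km.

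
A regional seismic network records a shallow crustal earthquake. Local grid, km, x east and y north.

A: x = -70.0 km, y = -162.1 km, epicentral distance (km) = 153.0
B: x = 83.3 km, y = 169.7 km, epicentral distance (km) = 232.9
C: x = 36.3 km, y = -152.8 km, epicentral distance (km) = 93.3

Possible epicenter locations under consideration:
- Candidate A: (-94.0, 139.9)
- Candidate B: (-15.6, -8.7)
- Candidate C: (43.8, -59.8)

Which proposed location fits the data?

Candidate C

For each candidate, compare |candidate − station| to the reported distance:
Candidate A: residuals A 150.0, B 53.1, C 227.1 → max 227.1 km
Candidate B: residuals A 9.8, B 28.9, C 59.9 → max 59.9 km
Candidate C: residuals A 0.0, B 0.0, C 0.0 → max 0.0 km
Only Candidate C has all residuals ≈ 0.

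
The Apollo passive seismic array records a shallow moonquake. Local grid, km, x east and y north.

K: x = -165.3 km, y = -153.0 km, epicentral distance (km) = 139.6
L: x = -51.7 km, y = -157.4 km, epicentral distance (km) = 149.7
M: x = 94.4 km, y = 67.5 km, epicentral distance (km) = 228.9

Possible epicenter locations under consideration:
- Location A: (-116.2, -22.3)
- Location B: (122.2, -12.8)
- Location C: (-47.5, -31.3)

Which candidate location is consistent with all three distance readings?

Location A

For each candidate, compare |candidate − station| to the reported distance:
Location A: residuals K 0.0, L 0.0, M 0.0 → max 0.0 km
Location B: residuals K 180.3, L 76.5, M 143.9 → max 180.3 km
Location C: residuals K 29.8, L 23.5, M 56.0 → max 56.0 km
Only Location A has all residuals ≈ 0.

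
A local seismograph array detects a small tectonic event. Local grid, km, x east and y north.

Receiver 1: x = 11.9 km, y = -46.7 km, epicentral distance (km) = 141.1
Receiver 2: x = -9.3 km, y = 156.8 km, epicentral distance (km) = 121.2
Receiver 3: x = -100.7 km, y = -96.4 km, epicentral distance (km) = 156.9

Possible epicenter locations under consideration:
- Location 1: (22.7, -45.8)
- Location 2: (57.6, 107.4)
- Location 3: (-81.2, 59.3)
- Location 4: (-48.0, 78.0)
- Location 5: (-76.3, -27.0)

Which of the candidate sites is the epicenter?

Location 3

For each candidate, compare |candidate − station| to the reported distance:
Location 1: residuals Receiver 1 130.3, Receiver 2 83.9, Receiver 3 23.5 → max 130.3 km
Location 2: residuals Receiver 1 19.6, Receiver 2 38.0, Receiver 3 101.2 → max 101.2 km
Location 3: residuals Receiver 1 0.0, Receiver 2 0.1, Receiver 3 0.0 → max 0.1 km
Location 4: residuals Receiver 1 2.8, Receiver 2 33.4, Receiver 3 25.3 → max 33.4 km
Location 5: residuals Receiver 1 50.7, Receiver 2 74.4, Receiver 3 83.3 → max 83.3 km
Only Location 3 has all residuals ≈ 0.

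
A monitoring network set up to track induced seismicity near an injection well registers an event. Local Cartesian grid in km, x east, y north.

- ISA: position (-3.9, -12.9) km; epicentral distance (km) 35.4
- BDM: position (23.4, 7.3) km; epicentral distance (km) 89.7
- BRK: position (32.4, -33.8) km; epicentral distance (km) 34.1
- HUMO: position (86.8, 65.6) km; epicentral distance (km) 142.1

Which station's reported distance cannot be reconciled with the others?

BDM

Solve using three stations at a time. Using ISA, BRK, HUMO (subtract circle equations pairwise → linear system) gives (x, y) ≈ (1.3, -47.9).
Distances from that point to each station vs reported:
  ISA: calculated 35.4 vs reported 35.4 → residual 0.0 km
  BDM: calculated 59.5 vs reported 89.7 → residual 30.2 km
  BRK: calculated 34.1 vs reported 34.1 → residual 0.0 km
  HUMO: calculated 142.1 vs reported 142.1 → residual 0.0 km
ISA, BRK, HUMO are mutually consistent (residuals ≈ 0); BDM is off by 30.2 km.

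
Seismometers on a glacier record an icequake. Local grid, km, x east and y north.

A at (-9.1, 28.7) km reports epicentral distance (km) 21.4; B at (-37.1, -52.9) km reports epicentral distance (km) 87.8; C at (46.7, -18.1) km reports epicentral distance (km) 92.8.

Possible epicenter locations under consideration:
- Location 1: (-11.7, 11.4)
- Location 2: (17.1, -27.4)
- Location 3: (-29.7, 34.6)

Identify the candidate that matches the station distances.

Location 3

For each candidate, compare |candidate − station| to the reported distance:
Location 1: residuals A 3.9, B 18.7, C 27.4 → max 27.4 km
Location 2: residuals A 40.5, B 27.9, C 61.8 → max 61.8 km
Location 3: residuals A 0.0, B 0.0, C 0.0 → max 0.0 km
Only Location 3 has all residuals ≈ 0.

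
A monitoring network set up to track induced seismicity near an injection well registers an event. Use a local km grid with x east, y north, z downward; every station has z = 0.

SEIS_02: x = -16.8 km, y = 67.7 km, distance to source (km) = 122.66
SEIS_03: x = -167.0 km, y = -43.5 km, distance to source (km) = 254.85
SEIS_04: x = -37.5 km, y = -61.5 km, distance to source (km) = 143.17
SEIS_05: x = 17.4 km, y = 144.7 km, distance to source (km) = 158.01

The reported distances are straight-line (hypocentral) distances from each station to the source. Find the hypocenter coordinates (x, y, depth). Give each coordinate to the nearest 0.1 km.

(77.7, 7.4, 49.8)

Each station gives a sphere (x−x_i)² + (y−y_i)² + z² = d_i² (stations at z=0).
Subtracting the SEIS_02 sphere from SEIS_03 and SEIS_04: z² cancels, leaving linear equations in x and y:
-300.4 x − 222.4 y = -24987.33
-41.4 x − 258.4 y = -5129.20
Solving: x ≈ 77.701, y ≈ 7.401 km (keep extra digits for the depth step; rounded: 77.7, 7.4).
Then from the SEIS_02 sphere: z² = 122.66² − (x + 16.8)² − (y − 67.7)² with x = 77.701, y = 7.401, so z ≈ 49.790 ≈ 49.8 km.
Check against SEIS_05 (with the unrounded solution): distance 158.01 ≈ 158.01 km. ✓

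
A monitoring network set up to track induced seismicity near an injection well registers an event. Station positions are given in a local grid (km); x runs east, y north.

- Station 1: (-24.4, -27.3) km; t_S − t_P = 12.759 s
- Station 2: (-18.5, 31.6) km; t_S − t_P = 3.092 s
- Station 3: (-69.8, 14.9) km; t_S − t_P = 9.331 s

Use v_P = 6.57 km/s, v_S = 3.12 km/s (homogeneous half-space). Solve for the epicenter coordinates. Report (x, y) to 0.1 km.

Distance from S−P lag: d = Δt · v_P v_S / (v_P − v_S) = Δt · (6.57·3.12)/(6.57−3.12) ≈ 5.9416·Δt.
So d_Station 1 = 75.81, d_Station 2 = 18.37, d_Station 3 = 55.44 km.
Circle about each station: (x + 24.4)² + (y + 27.3)² = 75.81²; (x + 18.5)² + (y − 31.6)² = 18.37²; (x + 69.8)² + (y − 14.9)² = 55.44².
Subtracting pairs of circle equations eliminates x²+y² and gives linear equations (the radical axes):
11.8 x + 117.8 y = 5409.86
-90.8 x + 84.4 y = 6426.96
Solving the 2×2 system: x ≈ -25.7, y ≈ 48.5 km.

-25.7 km east, 48.5 km north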